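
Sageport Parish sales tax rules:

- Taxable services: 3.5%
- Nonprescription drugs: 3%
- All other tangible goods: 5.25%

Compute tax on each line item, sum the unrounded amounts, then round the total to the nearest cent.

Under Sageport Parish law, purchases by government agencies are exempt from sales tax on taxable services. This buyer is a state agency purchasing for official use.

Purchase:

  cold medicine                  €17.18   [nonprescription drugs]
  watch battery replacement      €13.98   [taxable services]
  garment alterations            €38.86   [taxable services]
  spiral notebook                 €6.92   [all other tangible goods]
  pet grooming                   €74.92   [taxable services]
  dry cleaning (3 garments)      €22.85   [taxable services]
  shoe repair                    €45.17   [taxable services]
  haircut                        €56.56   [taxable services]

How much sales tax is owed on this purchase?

€0.88

Cold medicine €17.18: nonprescription drugs → 3% → €0.5154
Watch battery replacement €13.98: taxable services, buyer-exempt → 0% → €0.00
Garment alterations €38.86: taxable services, buyer-exempt → 0% → €0.00
Spiral notebook €6.92: all other tangible goods → 5.25% → €0.3633
Pet grooming €74.92: taxable services, buyer-exempt → 0% → €0.00
Dry cleaning (3 garments) €22.85: taxable services, buyer-exempt → 0% → €0.00
Shoe repair €45.17: taxable services, buyer-exempt → 0% → €0.00
Haircut €56.56: taxable services, buyer-exempt → 0% → €0.00
Unrounded tax sum = €0.8787 → €0.88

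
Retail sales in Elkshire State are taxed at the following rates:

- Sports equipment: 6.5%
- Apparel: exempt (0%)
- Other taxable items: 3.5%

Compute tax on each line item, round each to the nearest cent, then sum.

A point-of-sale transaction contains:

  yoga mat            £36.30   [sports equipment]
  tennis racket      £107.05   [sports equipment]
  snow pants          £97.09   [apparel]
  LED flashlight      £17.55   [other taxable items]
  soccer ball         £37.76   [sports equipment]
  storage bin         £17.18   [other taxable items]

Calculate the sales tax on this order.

Yoga mat £36.30: sports equipment → 6.5% → £2.36
Tennis racket £107.05: sports equipment → 6.5% → £6.96
Snow pants £97.09: apparel → 0% → £0.00
LED flashlight £17.55: other taxable items → 3.5% → £0.61
Soccer ball £37.76: sports equipment → 6.5% → £2.45
Storage bin £17.18: other taxable items → 3.5% → £0.60
Total tax = £2.36 + £6.96 + £0.61 + £2.45 + £0.60 = £12.98

£12.98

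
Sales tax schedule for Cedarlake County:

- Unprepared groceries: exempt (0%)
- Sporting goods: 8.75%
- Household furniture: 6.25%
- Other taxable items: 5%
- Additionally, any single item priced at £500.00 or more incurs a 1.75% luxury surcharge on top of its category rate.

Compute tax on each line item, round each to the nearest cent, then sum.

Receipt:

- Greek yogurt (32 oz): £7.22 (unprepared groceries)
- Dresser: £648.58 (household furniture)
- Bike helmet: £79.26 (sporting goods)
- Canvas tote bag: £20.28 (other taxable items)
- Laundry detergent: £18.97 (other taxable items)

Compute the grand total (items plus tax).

Greek yogurt (32 oz) £7.22: unprepared groceries → 0% → £0.00
Dresser £648.58: household furniture → 6.25% + 1.75% surcharge = 8% → £51.89
Bike helmet £79.26: sporting goods → 8.75% → £6.94
Canvas tote bag £20.28: other taxable items → 5% → £1.01
Laundry detergent £18.97: other taxable items → 5% → £0.95
Subtotal = £774.31; tax = £60.79; total due = £835.10

£835.10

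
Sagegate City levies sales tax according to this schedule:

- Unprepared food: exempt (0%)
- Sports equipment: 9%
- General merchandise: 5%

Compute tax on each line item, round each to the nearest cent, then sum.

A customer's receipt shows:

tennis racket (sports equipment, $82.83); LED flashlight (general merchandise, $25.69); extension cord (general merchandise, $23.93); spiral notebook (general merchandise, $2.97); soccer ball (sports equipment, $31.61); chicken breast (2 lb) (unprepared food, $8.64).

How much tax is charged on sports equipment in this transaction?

Tennis racket $82.83: sports equipment → 9% → $7.45
Soccer ball $31.61: sports equipment → 9% → $2.84
Tax on sports equipment = $7.45 + $2.84 = $10.29

$10.29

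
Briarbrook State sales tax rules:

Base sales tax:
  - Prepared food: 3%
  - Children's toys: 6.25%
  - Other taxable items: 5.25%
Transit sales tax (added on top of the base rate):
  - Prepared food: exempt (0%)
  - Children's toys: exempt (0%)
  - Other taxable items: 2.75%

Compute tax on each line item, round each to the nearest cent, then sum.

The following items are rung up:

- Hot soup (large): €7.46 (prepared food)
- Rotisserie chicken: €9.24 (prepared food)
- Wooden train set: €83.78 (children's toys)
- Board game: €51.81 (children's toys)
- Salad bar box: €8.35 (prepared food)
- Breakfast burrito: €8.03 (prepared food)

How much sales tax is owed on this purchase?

€9.47

Hot soup (large) €7.46: prepared food → 3% + 0% transit = 3% → €0.22
Rotisserie chicken €9.24: prepared food → 3% + 0% transit = 3% → €0.28
Wooden train set €83.78: children's toys → 6.25% + 0% transit = 6.25% → €5.24
Board game €51.81: children's toys → 6.25% + 0% transit = 6.25% → €3.24
Salad bar box €8.35: prepared food → 3% + 0% transit = 3% → €0.25
Breakfast burrito €8.03: prepared food → 3% + 0% transit = 3% → €0.24
Total tax = €0.22 + €0.28 + €5.24 + €3.24 + €0.25 + €0.24 = €9.47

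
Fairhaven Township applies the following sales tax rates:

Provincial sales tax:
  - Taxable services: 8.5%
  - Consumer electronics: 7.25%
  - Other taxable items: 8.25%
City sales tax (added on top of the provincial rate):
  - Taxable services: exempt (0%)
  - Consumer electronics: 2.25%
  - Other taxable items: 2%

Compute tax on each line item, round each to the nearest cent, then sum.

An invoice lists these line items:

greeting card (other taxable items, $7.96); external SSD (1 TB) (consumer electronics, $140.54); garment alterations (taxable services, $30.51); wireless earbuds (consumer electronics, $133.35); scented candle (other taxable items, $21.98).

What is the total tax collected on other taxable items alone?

Greeting card $7.96: other taxable items → 8.25% + 2% city = 10.25% → $0.82
Scented candle $21.98: other taxable items → 8.25% + 2% city = 10.25% → $2.25
Tax on other taxable items = $0.82 + $2.25 = $3.07

$3.07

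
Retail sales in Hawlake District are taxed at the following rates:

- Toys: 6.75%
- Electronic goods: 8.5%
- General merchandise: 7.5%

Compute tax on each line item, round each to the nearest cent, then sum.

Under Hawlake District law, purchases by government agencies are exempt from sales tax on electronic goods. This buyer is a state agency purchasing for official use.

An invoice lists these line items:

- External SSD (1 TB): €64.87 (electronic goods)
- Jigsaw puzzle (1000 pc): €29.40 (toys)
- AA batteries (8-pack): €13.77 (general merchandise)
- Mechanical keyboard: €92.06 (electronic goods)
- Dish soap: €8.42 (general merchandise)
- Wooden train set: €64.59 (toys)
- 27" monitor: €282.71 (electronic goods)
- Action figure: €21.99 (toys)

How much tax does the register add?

External SSD (1 TB) €64.87: electronic goods, buyer-exempt → 0% → €0.00
Jigsaw puzzle (1000 pc) €29.40: toys → 6.75% → €1.98
AA batteries (8-pack) €13.77: general merchandise → 7.5% → €1.03
Mechanical keyboard €92.06: electronic goods, buyer-exempt → 0% → €0.00
Dish soap €8.42: general merchandise → 7.5% → €0.63
Wooden train set €64.59: toys → 6.75% → €4.36
27" monitor €282.71: electronic goods, buyer-exempt → 0% → €0.00
Action figure €21.99: toys → 6.75% → €1.48
Total tax = €1.98 + €1.03 + €0.63 + €4.36 + €1.48 = €9.48

€9.48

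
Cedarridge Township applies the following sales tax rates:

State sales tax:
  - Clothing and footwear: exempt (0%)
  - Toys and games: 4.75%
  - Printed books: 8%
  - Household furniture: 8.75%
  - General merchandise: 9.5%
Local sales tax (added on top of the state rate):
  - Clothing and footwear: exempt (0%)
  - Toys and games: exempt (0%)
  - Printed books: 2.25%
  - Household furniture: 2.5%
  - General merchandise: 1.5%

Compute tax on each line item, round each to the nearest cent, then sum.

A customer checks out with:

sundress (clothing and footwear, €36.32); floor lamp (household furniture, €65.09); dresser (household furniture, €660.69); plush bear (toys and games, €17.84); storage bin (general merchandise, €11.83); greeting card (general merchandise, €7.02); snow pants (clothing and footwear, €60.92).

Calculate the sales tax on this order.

€84.57

Sundress €36.32: clothing and footwear → 0% + 0% local = 0% → €0.00
Floor lamp €65.09: household furniture → 8.75% + 2.5% local = 11.25% → €7.32
Dresser €660.69: household furniture → 8.75% + 2.5% local = 11.25% → €74.33
Plush bear €17.84: toys and games → 4.75% + 0% local = 4.75% → €0.85
Storage bin €11.83: general merchandise → 9.5% + 1.5% local = 11% → €1.30
Greeting card €7.02: general merchandise → 9.5% + 1.5% local = 11% → €0.77
Snow pants €60.92: clothing and footwear → 0% + 0% local = 0% → €0.00
Total tax = €7.32 + €74.33 + €0.85 + €1.30 + €0.77 = €84.57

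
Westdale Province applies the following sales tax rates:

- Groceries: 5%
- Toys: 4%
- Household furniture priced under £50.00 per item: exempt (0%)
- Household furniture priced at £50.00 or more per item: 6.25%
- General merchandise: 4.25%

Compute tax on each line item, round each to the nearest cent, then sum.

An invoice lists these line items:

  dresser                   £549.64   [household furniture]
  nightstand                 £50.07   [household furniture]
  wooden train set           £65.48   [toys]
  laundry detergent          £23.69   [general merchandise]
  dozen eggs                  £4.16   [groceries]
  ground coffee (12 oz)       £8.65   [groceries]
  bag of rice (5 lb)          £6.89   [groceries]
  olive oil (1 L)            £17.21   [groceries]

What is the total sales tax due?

Dresser £549.64: household furniture, £50.00 or more → 6.25% → £34.35
Nightstand £50.07: household furniture, £50.00 or more → 6.25% → £3.13
Wooden train set £65.48: toys → 4% → £2.62
Laundry detergent £23.69: general merchandise → 4.25% → £1.01
Dozen eggs £4.16: groceries → 5% → £0.21
Ground coffee (12 oz) £8.65: groceries → 5% → £0.43
Bag of rice (5 lb) £6.89: groceries → 5% → £0.34
Olive oil (1 L) £17.21: groceries → 5% → £0.86
Total tax = £34.35 + £3.13 + £2.62 + £1.01 + £0.21 + £0.43 + £0.34 + £0.86 = £42.95

£42.95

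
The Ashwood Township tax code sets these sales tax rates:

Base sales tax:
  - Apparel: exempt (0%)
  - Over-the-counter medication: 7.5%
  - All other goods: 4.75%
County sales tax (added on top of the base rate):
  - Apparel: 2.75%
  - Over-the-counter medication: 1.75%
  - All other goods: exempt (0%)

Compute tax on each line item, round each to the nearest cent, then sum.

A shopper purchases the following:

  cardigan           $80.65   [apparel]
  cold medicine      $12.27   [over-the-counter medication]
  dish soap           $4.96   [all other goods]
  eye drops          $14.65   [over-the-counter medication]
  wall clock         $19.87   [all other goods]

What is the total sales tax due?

$5.89

Cardigan $80.65: apparel → 0% + 2.75% county = 2.75% → $2.22
Cold medicine $12.27: over-the-counter medication → 7.5% + 1.75% county = 9.25% → $1.13
Dish soap $4.96: all other goods → 4.75% + 0% county = 4.75% → $0.24
Eye drops $14.65: over-the-counter medication → 7.5% + 1.75% county = 9.25% → $1.36
Wall clock $19.87: all other goods → 4.75% + 0% county = 4.75% → $0.94
Total tax = $2.22 + $1.13 + $0.24 + $1.36 + $0.94 = $5.89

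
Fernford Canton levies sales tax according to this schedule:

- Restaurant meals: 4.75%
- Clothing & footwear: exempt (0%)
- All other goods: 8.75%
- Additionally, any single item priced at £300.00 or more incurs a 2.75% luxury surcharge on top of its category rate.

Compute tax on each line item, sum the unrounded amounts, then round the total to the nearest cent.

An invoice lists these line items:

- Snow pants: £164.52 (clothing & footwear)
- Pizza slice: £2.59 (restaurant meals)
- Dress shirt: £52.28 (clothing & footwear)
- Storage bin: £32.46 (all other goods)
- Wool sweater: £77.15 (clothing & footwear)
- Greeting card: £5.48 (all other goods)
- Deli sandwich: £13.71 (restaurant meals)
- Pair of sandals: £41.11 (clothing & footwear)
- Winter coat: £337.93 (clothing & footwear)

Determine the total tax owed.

£13.39

Snow pants £164.52: clothing & footwear → 0% → £0.00
Pizza slice £2.59: restaurant meals → 4.75% → £0.123025
Dress shirt £52.28: clothing & footwear → 0% → £0.00
Storage bin £32.46: all other goods → 8.75% → £2.84025
Wool sweater £77.15: clothing & footwear → 0% → £0.00
Greeting card £5.48: all other goods → 8.75% → £0.4795
Deli sandwich £13.71: restaurant meals → 4.75% → £0.651225
Pair of sandals £41.11: clothing & footwear → 0% → £0.00
Winter coat £337.93: clothing & footwear → 0% + 2.75% surcharge = 2.75% → £9.293075
Unrounded tax sum = £13.387075 → £13.39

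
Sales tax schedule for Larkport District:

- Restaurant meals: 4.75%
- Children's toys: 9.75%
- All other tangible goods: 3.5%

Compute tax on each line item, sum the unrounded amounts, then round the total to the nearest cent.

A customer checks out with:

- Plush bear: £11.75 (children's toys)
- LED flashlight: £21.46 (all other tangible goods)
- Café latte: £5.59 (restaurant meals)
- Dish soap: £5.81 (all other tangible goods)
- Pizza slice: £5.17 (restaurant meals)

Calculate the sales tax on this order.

£2.61

Plush bear £11.75: children's toys → 9.75% → £1.145625
LED flashlight £21.46: all other tangible goods → 3.5% → £0.7511
Café latte £5.59: restaurant meals → 4.75% → £0.265525
Dish soap £5.81: all other tangible goods → 3.5% → £0.20335
Pizza slice £5.17: restaurant meals → 4.75% → £0.245575
Unrounded tax sum = £2.611175 → £2.61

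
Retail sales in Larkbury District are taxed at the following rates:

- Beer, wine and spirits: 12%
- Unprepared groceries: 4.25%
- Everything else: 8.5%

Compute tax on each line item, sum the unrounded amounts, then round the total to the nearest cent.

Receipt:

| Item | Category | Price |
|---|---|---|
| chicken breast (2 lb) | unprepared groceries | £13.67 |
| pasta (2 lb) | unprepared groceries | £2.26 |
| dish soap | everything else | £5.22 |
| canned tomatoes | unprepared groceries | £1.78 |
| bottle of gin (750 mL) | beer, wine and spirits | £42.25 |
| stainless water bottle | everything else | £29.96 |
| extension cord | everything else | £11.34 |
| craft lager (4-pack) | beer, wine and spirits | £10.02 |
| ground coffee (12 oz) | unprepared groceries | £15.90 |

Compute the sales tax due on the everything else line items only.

Dish soap £5.22: everything else → 8.5% → £0.4437
Stainless water bottle £29.96: everything else → 8.5% → £2.5466
Extension cord £11.34: everything else → 8.5% → £0.9639
Tax on everything else: unrounded sum = £3.9542 → £3.95

£3.95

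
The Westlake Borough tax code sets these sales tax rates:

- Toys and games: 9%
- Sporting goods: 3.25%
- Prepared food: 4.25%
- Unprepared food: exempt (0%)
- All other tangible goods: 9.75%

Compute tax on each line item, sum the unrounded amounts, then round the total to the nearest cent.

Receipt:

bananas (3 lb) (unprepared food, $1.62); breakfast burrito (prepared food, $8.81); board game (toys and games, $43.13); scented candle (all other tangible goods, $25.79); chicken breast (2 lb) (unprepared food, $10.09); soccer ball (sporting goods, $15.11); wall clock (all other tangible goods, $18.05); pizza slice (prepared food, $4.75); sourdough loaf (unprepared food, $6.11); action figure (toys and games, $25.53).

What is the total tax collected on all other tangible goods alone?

$4.27

Scented candle $25.79: all other tangible goods → 9.75% → $2.514525
Wall clock $18.05: all other tangible goods → 9.75% → $1.759875
Tax on all other tangible goods: unrounded sum = $4.2744 → $4.27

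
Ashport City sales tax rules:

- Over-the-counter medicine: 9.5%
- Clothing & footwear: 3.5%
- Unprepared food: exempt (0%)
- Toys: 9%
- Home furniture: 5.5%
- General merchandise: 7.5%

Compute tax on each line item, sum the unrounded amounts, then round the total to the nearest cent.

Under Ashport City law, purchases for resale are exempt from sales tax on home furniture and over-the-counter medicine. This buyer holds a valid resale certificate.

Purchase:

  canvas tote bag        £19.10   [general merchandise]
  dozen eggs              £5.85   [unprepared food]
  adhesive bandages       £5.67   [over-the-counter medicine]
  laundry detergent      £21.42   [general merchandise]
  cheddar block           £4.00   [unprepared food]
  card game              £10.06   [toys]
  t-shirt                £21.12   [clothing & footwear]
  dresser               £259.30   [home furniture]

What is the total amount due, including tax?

£351.20

Canvas tote bag £19.10: general merchandise → 7.5% → £1.4325
Dozen eggs £5.85: unprepared food → 0% → £0.00
Adhesive bandages £5.67: over-the-counter medicine, buyer-exempt → 0% → £0.00
Laundry detergent £21.42: general merchandise → 7.5% → £1.6065
Cheddar block £4.00: unprepared food → 0% → £0.00
Card game £10.06: toys → 9% → £0.9054
T-shirt £21.12: clothing & footwear → 3.5% → £0.7392
Dresser £259.30: home furniture, buyer-exempt → 0% → £0.00
Subtotal = £346.52; unrounded tax = £4.6836 → £4.68; total due = £351.20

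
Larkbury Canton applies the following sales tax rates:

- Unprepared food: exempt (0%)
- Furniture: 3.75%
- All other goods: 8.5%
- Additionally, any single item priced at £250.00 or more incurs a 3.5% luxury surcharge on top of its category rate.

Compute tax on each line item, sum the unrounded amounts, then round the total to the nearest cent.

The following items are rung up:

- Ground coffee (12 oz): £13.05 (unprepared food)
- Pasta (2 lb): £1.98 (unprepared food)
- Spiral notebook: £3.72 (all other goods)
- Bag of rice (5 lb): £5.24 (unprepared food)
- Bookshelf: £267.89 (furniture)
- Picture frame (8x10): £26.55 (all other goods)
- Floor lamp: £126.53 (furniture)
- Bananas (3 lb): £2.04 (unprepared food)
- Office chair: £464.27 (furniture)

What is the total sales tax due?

£60.40

Ground coffee (12 oz) £13.05: unprepared food → 0% → £0.00
Pasta (2 lb) £1.98: unprepared food → 0% → £0.00
Spiral notebook £3.72: all other goods → 8.5% → £0.3162
Bag of rice (5 lb) £5.24: unprepared food → 0% → £0.00
Bookshelf £267.89: furniture → 3.75% + 3.5% surcharge = 7.25% → £19.422025
Picture frame (8x10) £26.55: all other goods → 8.5% → £2.25675
Floor lamp £126.53: furniture → 3.75% → £4.744875
Bananas (3 lb) £2.04: unprepared food → 0% → £0.00
Office chair £464.27: furniture → 3.75% + 3.5% surcharge = 7.25% → £33.659575
Unrounded tax sum = £60.399425 → £60.40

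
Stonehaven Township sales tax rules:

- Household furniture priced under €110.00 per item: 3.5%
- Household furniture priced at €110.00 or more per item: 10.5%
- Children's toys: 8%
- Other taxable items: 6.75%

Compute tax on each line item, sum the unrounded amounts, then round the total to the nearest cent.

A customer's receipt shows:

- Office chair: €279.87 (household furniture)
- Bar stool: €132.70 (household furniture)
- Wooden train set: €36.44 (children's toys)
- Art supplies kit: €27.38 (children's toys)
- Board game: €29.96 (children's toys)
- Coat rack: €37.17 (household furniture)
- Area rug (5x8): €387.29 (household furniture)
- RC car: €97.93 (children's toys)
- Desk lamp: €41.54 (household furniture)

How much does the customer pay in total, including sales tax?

Office chair €279.87: household furniture, €110.00 or more → 10.5% → €29.38635
Bar stool €132.70: household furniture, €110.00 or more → 10.5% → €13.9335
Wooden train set €36.44: children's toys → 8% → €2.9152
Art supplies kit €27.38: children's toys → 8% → €2.1904
Board game €29.96: children's toys → 8% → €2.3968
Coat rack €37.17: household furniture, under €110.00 → 3.5% → €1.30095
Area rug (5x8) €387.29: household furniture, €110.00 or more → 10.5% → €40.66545
RC car €97.93: children's toys → 8% → €7.8344
Desk lamp €41.54: household furniture, under €110.00 → 3.5% → €1.4539
Subtotal = €1070.28; unrounded tax = €102.07695 → €102.08; total due = €1172.36

€1172.36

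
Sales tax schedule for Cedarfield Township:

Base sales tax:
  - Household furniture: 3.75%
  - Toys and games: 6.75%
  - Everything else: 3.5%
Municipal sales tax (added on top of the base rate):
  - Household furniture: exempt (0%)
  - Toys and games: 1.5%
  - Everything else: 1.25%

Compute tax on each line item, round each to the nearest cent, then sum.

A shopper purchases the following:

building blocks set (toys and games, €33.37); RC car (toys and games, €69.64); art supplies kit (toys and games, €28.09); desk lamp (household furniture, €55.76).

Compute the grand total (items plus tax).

Building blocks set €33.37: toys and games → 6.75% + 1.5% municipal = 8.25% → €2.75
RC car €69.64: toys and games → 6.75% + 1.5% municipal = 8.25% → €5.75
Art supplies kit €28.09: toys and games → 6.75% + 1.5% municipal = 8.25% → €2.32
Desk lamp €55.76: household furniture → 3.75% + 0% municipal = 3.75% → €2.09
Subtotal = €186.86; tax = €12.91; total due = €199.77

€199.77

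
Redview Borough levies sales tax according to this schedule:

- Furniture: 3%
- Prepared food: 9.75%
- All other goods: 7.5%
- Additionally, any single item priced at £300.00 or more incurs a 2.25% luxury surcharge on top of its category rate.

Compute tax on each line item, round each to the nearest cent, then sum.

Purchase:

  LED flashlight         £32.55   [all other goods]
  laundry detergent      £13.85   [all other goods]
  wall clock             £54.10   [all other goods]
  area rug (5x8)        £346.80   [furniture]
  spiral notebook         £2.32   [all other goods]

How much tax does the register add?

£25.92

LED flashlight £32.55: all other goods → 7.5% → £2.44
Laundry detergent £13.85: all other goods → 7.5% → £1.04
Wall clock £54.10: all other goods → 7.5% → £4.06
Area rug (5x8) £346.80: furniture → 3% + 2.25% surcharge = 5.25% → £18.21
Spiral notebook £2.32: all other goods → 7.5% → £0.17
Total tax = £2.44 + £1.04 + £4.06 + £18.21 + £0.17 = £25.92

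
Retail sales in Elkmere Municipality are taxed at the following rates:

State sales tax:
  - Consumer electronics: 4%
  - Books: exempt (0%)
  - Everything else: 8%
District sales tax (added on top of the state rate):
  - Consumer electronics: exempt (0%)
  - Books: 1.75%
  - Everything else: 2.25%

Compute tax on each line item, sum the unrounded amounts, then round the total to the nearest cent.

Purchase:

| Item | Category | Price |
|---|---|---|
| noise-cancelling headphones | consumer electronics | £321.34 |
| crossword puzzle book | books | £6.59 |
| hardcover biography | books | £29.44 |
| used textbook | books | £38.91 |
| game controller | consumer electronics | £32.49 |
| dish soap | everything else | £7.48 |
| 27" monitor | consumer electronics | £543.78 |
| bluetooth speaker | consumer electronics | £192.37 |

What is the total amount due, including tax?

Noise-cancelling headphones £321.34: consumer electronics → 4% + 0% district = 4% → £12.8536
Crossword puzzle book £6.59: books → 0% + 1.75% district = 1.75% → £0.115325
Hardcover biography £29.44: books → 0% + 1.75% district = 1.75% → £0.5152
Used textbook £38.91: books → 0% + 1.75% district = 1.75% → £0.680925
Game controller £32.49: consumer electronics → 4% + 0% district = 4% → £1.2996
Dish soap £7.48: everything else → 8% + 2.25% district = 10.25% → £0.7667
27" monitor £543.78: consumer electronics → 4% + 0% district = 4% → £21.7512
Bluetooth speaker £192.37: consumer electronics → 4% + 0% district = 4% → £7.6948
Subtotal = £1172.40; unrounded tax = £45.67735 → £45.68; total due = £1218.08

£1218.08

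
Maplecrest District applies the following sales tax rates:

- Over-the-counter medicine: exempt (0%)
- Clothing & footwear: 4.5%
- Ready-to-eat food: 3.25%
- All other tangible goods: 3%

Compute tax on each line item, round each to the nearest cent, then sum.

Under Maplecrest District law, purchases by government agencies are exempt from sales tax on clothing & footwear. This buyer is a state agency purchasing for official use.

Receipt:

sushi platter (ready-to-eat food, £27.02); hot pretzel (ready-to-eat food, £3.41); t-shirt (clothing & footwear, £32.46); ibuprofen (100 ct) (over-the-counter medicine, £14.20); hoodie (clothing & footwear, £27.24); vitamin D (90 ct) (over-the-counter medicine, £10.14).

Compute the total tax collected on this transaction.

Sushi platter £27.02: ready-to-eat food → 3.25% → £0.88
Hot pretzel £3.41: ready-to-eat food → 3.25% → £0.11
T-shirt £32.46: clothing & footwear, buyer-exempt → 0% → £0.00
Ibuprofen (100 ct) £14.20: over-the-counter medicine → 0% → £0.00
Hoodie £27.24: clothing & footwear, buyer-exempt → 0% → £0.00
Vitamin D (90 ct) £10.14: over-the-counter medicine → 0% → £0.00
Total tax = £0.88 + £0.11 = £0.99

£0.99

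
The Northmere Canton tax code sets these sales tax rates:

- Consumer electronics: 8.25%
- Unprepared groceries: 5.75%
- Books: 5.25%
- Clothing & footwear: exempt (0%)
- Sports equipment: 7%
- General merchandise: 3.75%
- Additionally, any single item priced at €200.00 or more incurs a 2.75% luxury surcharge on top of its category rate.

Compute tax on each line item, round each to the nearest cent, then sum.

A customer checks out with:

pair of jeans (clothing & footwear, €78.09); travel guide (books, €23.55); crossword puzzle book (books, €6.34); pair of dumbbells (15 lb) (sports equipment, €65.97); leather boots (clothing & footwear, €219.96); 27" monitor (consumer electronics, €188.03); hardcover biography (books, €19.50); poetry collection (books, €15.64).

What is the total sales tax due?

€29.59

Pair of jeans €78.09: clothing & footwear → 0% → €0.00
Travel guide €23.55: books → 5.25% → €1.24
Crossword puzzle book €6.34: books → 5.25% → €0.33
Pair of dumbbells (15 lb) €65.97: sports equipment → 7% → €4.62
Leather boots €219.96: clothing & footwear → 0% + 2.75% surcharge = 2.75% → €6.05
27" monitor €188.03: consumer electronics → 8.25% → €15.51
Hardcover biography €19.50: books → 5.25% → €1.02
Poetry collection €15.64: books → 5.25% → €0.82
Total tax = €1.24 + €0.33 + €4.62 + €6.05 + €15.51 + €1.02 + €0.82 = €29.59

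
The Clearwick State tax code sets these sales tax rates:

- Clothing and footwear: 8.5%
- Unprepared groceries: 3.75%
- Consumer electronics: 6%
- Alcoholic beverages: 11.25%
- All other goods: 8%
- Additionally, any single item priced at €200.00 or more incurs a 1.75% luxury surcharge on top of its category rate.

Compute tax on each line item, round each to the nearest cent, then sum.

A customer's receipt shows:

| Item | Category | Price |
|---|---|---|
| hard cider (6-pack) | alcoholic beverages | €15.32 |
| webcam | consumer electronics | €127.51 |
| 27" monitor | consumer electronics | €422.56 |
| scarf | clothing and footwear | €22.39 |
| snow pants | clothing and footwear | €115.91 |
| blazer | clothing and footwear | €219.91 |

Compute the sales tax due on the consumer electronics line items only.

€40.40

Webcam €127.51: consumer electronics → 6% → €7.65
27" monitor €422.56: consumer electronics → 6% + 1.75% surcharge = 7.75% → €32.75
Tax on consumer electronics = €7.65 + €32.75 = €40.40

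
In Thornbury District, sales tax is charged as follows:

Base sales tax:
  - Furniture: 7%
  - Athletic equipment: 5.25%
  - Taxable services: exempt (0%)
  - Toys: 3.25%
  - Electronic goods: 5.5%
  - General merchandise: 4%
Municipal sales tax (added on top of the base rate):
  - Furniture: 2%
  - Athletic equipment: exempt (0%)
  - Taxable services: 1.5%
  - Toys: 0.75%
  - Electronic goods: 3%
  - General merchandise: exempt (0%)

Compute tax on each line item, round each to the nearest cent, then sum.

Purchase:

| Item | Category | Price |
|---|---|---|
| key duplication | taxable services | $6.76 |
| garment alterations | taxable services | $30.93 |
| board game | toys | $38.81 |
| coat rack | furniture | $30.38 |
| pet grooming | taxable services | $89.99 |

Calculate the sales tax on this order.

$6.19

Key duplication $6.76: taxable services → 0% + 1.5% municipal = 1.5% → $0.10
Garment alterations $30.93: taxable services → 0% + 1.5% municipal = 1.5% → $0.46
Board game $38.81: toys → 3.25% + 0.75% municipal = 4% → $1.55
Coat rack $30.38: furniture → 7% + 2% municipal = 9% → $2.73
Pet grooming $89.99: taxable services → 0% + 1.5% municipal = 1.5% → $1.35
Total tax = $0.10 + $0.46 + $1.55 + $2.73 + $1.35 = $6.19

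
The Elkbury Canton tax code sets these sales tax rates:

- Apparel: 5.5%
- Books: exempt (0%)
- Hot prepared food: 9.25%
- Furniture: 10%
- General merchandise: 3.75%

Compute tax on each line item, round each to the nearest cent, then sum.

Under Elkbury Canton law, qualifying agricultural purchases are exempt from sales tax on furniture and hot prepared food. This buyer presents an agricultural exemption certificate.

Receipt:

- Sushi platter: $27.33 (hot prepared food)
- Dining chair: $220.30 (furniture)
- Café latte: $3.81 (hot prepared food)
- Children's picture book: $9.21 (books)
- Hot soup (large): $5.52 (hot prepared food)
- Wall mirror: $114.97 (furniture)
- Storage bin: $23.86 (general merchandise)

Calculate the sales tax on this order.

$0.89

Sushi platter $27.33: hot prepared food, buyer-exempt → 0% → $0.00
Dining chair $220.30: furniture, buyer-exempt → 0% → $0.00
Café latte $3.81: hot prepared food, buyer-exempt → 0% → $0.00
Children's picture book $9.21: books → 0% → $0.00
Hot soup (large) $5.52: hot prepared food, buyer-exempt → 0% → $0.00
Wall mirror $114.97: furniture, buyer-exempt → 0% → $0.00
Storage bin $23.86: general merchandise → 3.75% → $0.89
Total tax = $0.89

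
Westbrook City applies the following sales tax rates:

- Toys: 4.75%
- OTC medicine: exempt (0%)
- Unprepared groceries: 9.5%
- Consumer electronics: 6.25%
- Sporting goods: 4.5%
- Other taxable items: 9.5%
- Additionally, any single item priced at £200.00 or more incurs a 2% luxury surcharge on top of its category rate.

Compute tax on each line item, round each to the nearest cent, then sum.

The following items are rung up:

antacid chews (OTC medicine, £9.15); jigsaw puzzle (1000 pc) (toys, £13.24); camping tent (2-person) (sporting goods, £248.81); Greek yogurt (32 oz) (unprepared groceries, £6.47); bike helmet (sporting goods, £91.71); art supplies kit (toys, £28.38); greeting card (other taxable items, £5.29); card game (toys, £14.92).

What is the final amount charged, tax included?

Antacid chews £9.15: OTC medicine → 0% → £0.00
Jigsaw puzzle (1000 pc) £13.24: toys → 4.75% → £0.63
Camping tent (2-person) £248.81: sporting goods → 4.5% + 2% surcharge = 6.5% → £16.17
Greek yogurt (32 oz) £6.47: unprepared groceries → 9.5% → £0.61
Bike helmet £91.71: sporting goods → 4.5% → £4.13
Art supplies kit £28.38: toys → 4.75% → £1.35
Greeting card £5.29: other taxable items → 9.5% → £0.50
Card game £14.92: toys → 4.75% → £0.71
Subtotal = £417.97; tax = £24.10; total due = £442.07

£442.07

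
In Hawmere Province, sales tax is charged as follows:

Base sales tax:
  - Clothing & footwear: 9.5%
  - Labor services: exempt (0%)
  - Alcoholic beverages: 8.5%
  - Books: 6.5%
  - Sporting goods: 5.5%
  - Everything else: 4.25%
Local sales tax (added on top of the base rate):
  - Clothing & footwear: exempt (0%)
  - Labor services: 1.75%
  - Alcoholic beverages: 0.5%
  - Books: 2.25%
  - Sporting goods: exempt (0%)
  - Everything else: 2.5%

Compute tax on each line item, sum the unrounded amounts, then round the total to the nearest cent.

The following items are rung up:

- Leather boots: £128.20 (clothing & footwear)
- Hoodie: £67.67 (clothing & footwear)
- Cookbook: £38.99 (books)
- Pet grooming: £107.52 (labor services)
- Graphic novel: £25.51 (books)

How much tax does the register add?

Leather boots £128.20: clothing & footwear → 9.5% + 0% local = 9.5% → £12.179
Hoodie £67.67: clothing & footwear → 9.5% + 0% local = 9.5% → £6.42865
Cookbook £38.99: books → 6.5% + 2.25% local = 8.75% → £3.411625
Pet grooming £107.52: labor services → 0% + 1.75% local = 1.75% → £1.8816
Graphic novel £25.51: books → 6.5% + 2.25% local = 8.75% → £2.232125
Unrounded tax sum = £26.133 → £26.13

£26.13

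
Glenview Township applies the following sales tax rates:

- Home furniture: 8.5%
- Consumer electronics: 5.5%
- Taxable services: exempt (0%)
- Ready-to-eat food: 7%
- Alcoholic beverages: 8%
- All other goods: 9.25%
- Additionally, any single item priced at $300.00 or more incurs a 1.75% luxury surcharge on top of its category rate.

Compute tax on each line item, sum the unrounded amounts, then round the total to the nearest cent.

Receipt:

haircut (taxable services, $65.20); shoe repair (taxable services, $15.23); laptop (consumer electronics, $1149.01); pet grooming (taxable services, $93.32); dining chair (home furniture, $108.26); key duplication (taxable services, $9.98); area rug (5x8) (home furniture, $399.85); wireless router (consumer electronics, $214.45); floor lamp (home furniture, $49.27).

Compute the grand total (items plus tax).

Haircut $65.20: taxable services → 0% → $0.00
Shoe repair $15.23: taxable services → 0% → $0.00
Laptop $1149.01: consumer electronics → 5.5% + 1.75% surcharge = 7.25% → $83.303225
Pet grooming $93.32: taxable services → 0% → $0.00
Dining chair $108.26: home furniture → 8.5% → $9.2021
Key duplication $9.98: taxable services → 0% → $0.00
Area rug (5x8) $399.85: home furniture → 8.5% + 1.75% surcharge = 10.25% → $40.984625
Wireless router $214.45: consumer electronics → 5.5% → $11.79475
Floor lamp $49.27: home furniture → 8.5% → $4.18795
Subtotal = $2104.57; unrounded tax = $149.47265 → $149.47; total due = $2254.04

$2254.04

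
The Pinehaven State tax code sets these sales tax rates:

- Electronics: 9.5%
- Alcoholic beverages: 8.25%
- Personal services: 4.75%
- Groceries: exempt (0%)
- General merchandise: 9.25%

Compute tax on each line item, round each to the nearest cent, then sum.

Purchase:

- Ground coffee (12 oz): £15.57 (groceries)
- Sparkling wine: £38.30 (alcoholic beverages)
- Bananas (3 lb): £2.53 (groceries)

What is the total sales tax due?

£3.16

Ground coffee (12 oz) £15.57: groceries → 0% → £0.00
Sparkling wine £38.30: alcoholic beverages → 8.25% → £3.16
Bananas (3 lb) £2.53: groceries → 0% → £0.00
Total tax = £3.16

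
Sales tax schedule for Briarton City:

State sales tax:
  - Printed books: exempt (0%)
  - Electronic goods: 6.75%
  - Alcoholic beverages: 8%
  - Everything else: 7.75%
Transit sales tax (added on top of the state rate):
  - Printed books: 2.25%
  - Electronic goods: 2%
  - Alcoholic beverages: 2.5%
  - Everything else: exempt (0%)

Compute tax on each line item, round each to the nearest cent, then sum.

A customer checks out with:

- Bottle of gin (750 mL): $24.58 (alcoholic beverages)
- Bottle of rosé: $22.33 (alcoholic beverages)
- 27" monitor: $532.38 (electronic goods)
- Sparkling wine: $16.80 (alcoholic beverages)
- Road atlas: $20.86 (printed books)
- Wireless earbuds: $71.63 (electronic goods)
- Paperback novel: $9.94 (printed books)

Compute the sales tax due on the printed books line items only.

Road atlas $20.86: printed books → 0% + 2.25% transit = 2.25% → $0.47
Paperback novel $9.94: printed books → 0% + 2.25% transit = 2.25% → $0.22
Tax on printed books = $0.47 + $0.22 = $0.69

$0.69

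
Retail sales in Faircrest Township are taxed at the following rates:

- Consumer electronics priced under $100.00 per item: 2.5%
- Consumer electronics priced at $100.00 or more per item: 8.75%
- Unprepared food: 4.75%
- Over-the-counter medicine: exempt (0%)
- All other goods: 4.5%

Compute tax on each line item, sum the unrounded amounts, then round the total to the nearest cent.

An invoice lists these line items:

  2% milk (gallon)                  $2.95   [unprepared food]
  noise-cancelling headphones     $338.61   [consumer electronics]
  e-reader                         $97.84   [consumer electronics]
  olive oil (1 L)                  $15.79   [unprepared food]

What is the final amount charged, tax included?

$488.15

2% milk (gallon) $2.95: unprepared food → 4.75% → $0.140125
Noise-cancelling headphones $338.61: consumer electronics, $100.00 or more → 8.75% → $29.628375
E-reader $97.84: consumer electronics, under $100.00 → 2.5% → $2.446
Olive oil (1 L) $15.79: unprepared food → 4.75% → $0.750025
Subtotal = $455.19; unrounded tax = $32.964525 → $32.96; total due = $488.15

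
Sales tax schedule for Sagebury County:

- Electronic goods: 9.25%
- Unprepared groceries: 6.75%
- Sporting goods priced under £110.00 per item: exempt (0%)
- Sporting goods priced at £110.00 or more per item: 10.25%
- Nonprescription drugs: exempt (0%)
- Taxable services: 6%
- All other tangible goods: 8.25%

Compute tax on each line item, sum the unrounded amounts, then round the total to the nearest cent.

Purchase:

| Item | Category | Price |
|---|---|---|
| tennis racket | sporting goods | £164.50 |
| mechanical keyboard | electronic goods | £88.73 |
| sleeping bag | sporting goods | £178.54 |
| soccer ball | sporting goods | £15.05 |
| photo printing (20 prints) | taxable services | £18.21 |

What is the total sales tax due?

Tennis racket £164.50: sporting goods, £110.00 or more → 10.25% → £16.86125
Mechanical keyboard £88.73: electronic goods → 9.25% → £8.207525
Sleeping bag £178.54: sporting goods, £110.00 or more → 10.25% → £18.30035
Soccer ball £15.05: sporting goods, under £110.00 → 0% → £0.00
Photo printing (20 prints) £18.21: taxable services → 6% → £1.0926
Unrounded tax sum = £44.461725 → £44.46

£44.46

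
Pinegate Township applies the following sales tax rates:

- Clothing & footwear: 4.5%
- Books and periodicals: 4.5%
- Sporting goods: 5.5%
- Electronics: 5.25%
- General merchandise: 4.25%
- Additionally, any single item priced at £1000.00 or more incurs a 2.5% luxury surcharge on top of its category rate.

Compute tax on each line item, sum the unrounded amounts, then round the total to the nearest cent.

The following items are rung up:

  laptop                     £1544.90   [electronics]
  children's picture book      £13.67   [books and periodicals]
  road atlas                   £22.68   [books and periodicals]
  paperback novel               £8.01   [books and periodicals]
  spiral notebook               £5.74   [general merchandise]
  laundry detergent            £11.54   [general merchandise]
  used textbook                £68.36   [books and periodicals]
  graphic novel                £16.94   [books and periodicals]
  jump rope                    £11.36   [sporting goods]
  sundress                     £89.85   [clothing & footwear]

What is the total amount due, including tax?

Laptop £1544.90: electronics → 5.25% + 2.5% surcharge = 7.75% → £119.72975
Children's picture book £13.67: books and periodicals → 4.5% → £0.61515
Road atlas £22.68: books and periodicals → 4.5% → £1.0206
Paperback novel £8.01: books and periodicals → 4.5% → £0.36045
Spiral notebook £5.74: general merchandise → 4.25% → £0.24395
Laundry detergent £11.54: general merchandise → 4.25% → £0.49045
Used textbook £68.36: books and periodicals → 4.5% → £3.0762
Graphic novel £16.94: books and periodicals → 4.5% → £0.7623
Jump rope £11.36: sporting goods → 5.5% → £0.6248
Sundress £89.85: clothing & footwear → 4.5% → £4.04325
Subtotal = £1793.05; unrounded tax = £130.9669 → £130.97; total due = £1924.02

£1924.02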